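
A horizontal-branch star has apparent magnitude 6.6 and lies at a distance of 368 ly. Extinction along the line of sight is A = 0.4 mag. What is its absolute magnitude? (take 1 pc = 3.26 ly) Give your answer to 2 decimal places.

d = 368 ly / 3.26 = 112.9 pc
5 log₁₀(d/10 pc) = 5 log₁₀(112.9) − 5 = 5.263
M = m − 5 log₁₀(d/10) − A = 6.6 − 5.263 − 0.4 = 0.937

M ≈ 0.94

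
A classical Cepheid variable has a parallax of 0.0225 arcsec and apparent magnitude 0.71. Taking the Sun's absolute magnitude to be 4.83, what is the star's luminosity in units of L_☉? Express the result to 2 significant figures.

d = 1/p = 1/0.0225″ = 44.44 pc
M = m − 5 log₁₀ d + 5 = 0.71 − 5·1.6478 + 5 = -2.529
M − M_☉ = -2.529 − 4.83 = -7.359
L/L_☉ = 10^(−0.4 × -7.359) = 878.3

L/L_☉ ≈ 880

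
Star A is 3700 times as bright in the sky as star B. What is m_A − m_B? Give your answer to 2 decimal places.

Pogson: Δm = −2.5 log₁₀(ratio) = −2.5 log₁₀(3700) = −2.5 × 3.5682 = -8.921
Star A is brighter, so it has the smaller magnitude: the difference is negative.

m_A − m_B ≈ -8.92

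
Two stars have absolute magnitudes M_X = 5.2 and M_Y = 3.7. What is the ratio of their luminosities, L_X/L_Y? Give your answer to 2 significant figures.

ΔM = M_X − M_Y = 1.5
L_X/L_Y = 10^(−0.4 ΔM) = 10^-0.600 = 0.2512

L_X/L_Y ≈ 0.25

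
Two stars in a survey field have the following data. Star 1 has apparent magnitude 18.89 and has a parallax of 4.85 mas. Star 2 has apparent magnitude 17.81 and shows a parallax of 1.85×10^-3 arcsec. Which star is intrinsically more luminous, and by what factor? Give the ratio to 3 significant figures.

Star 1: p = 4.85 mas = 4.85×10^-3″ → d = 1/p = 206.2 pc
Star 1: M = m − 5 log₁₀ d + 5 = 18.89 − 5·2.3143 + 5 = 12.319
Star 2: d = 1/p = 1/1.85×10^-3″ = 540.5 pc
Star 2: M = m − 5 log₁₀ d + 5 = 17.81 − 5·2.7328 + 5 = 9.146
ΔM = M_1 − M_2 = 12.319 − (9.146) = 3.173; smaller M is more luminous → Star 2.
L ratio = 10^(0.4 |ΔM|) = 10^1.269 = 18.58

Star 2 is more luminous, by a factor of 18.6.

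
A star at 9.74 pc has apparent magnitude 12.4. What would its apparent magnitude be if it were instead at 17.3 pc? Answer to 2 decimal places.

Flux ∝ 1/d², so Δm = 5 log₁₀(d₂/d₁) = 5 log₁₀(17.3/9.74) = 1.247
m₂ = m₁ + Δm = 12.4 + (1.247) = 13.647

m ≈ 13.65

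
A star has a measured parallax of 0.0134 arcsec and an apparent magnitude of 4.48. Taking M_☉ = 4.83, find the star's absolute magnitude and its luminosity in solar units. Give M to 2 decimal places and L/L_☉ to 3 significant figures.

d = 1/p = 1/0.0134″ = 74.63 pc
M = m − 5 log₁₀ d + 5 = 4.48 − 5·1.8729 + 5 = 0.116
M − M_☉ = 0.116 − 4.83 = -4.714
L/L_☉ = 10^(−0.4 × -4.714) = 76.88

M ≈ 0.12; L/L_☉ ≈ 76.9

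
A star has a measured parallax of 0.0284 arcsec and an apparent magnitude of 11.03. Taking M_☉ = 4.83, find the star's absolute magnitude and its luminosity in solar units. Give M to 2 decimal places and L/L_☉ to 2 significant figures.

M ≈ 8.30; L/L_☉ ≈ 0.041

d = 1/p = 1/0.0284″ = 35.21 pc
M = m − 5 log₁₀ d + 5 = 11.03 − 5·1.5467 + 5 = 8.297
M − M_☉ = 8.297 − 4.83 = 3.467
L/L_☉ = 10^(−0.4 × 3.467) = 0.04105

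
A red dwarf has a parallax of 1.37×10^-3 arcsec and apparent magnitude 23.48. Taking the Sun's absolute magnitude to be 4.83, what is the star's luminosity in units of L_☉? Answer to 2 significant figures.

d = 1/p = 1/1.37×10^-3″ = 729.9 pc
M = m − 5 log₁₀ d + 5 = 23.48 − 5·2.8633 + 5 = 14.164
M − M_☉ = 14.164 − 4.83 = 9.334
L/L_☉ = 10^(−0.4 × 9.334) = 1.847×10^-4

L/L_☉ ≈ 1.8×10^-4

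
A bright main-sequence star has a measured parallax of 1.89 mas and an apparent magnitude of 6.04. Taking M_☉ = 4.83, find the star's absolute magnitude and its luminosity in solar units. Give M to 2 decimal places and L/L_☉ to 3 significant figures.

M ≈ -2.58; L/L_☉ ≈ 918

d = 1/p = 1000/1.89 mas = 529.1 pc
M = m − 5 log₁₀ d + 5 = 6.04 − 5·2.7235 + 5 = -2.578
M − M_☉ = -2.578 − 4.83 = -7.408
L/L_☉ = 10^(−0.4 × -7.408) = 918.5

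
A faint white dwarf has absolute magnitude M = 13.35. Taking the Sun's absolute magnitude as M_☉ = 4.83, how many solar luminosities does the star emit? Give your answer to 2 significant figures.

L/L_☉ ≈ 3.9×10^-4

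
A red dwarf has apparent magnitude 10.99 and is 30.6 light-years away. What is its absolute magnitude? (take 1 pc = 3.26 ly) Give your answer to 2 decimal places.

d = 30.6 ly / 3.26 = 9.387 pc
5 log₁₀(d/10 pc) = 5 log₁₀(9.387) − 5 = -0.137
M = m − 5 log₁₀(d/10) = 10.99 + 0.137 = 11.127

M ≈ 11.13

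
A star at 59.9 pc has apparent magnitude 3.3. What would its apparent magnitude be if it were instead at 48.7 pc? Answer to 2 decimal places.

Flux ∝ 1/d², so Δm = 5 log₁₀(d₂/d₁) = 5 log₁₀(48.7/59.9) = -0.449
m₂ = m₁ + Δm = 3.3 + (-0.449) = 2.851

m ≈ 2.85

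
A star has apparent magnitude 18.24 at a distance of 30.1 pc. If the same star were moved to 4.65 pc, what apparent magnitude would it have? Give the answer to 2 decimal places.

Flux ∝ 1/d², so Δm = 5 log₁₀(d₂/d₁) = 5 log₁₀(4.65/30.1) = -4.056
m₂ = m₁ + Δm = 18.24 + (-4.056) = 14.184

m ≈ 14.18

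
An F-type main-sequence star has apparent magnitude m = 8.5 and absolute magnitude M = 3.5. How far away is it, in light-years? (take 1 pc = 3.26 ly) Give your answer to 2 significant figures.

Distance modulus: m − M = 8.5 − (3.5) = 5.000
m − M = 5 log₁₀ d − 5
log₁₀ d = (m − M)/5 + 1 = 2.0000
d = 10^2.0000 = 100.0 pc
= 326.0 ly

d ≈ 330 ly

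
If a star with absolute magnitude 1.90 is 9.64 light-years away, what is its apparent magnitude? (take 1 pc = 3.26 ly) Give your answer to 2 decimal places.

m ≈ -0.75

d = 9.64 ly / 3.26 = 2.957 pc
m = M + 5 log₁₀ d − 5 = 1.90 + 5·0.4709 − 5 = -0.746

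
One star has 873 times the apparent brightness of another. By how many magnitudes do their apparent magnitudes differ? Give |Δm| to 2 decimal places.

|Δm| ≈ 7.35

Pogson: Δm = −2.5 log₁₀(ratio) = −2.5 log₁₀(873) = −2.5 × 2.9410 = -7.353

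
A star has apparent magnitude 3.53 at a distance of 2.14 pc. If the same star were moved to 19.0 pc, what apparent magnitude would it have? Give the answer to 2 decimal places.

m ≈ 8.27

Flux ∝ 1/d², so Δm = 5 log₁₀(d₂/d₁) = 5 log₁₀(19.0/2.14) = 4.742
m₂ = m₁ + Δm = 3.53 + (4.742) = 8.272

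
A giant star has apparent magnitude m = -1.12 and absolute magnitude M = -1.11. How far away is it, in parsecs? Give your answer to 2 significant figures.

d ≈ 10 pc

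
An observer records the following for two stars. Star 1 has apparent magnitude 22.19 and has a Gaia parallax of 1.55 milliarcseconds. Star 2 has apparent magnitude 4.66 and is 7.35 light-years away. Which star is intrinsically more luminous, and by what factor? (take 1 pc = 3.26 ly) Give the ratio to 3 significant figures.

Star 2 is more luminous, by a factor of 126.

Star 1: p = 1.55 mas = 1.55×10^-3″ → d = 1/p = 645.2 pc
Star 1: M = m − 5 log₁₀ d + 5 = 22.19 − 5·2.8097 + 5 = 13.142
Star 2: d = 7.35 ly / 3.26 = 2.255 pc
Star 2: M = m − 5 log₁₀ d + 5 = 4.66 − 5·0.3531 + 5 = 7.895
ΔM = M_1 − M_2 = 13.142 − (7.895) = 5.247; smaller M is more luminous → Star 2.
L ratio = 10^(0.4 |ΔM|) = 10^2.099 = 125.5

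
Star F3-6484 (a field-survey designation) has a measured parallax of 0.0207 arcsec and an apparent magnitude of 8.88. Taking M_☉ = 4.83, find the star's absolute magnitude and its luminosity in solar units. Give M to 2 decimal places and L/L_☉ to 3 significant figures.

M ≈ 5.46; L/L_☉ ≈ 0.560

d = 1/p = 1/0.0207″ = 48.31 pc
M = m − 5 log₁₀ d + 5 = 8.88 − 5·1.6840 + 5 = 5.460
M − M_☉ = 5.460 − 4.83 = 0.630
L/L_☉ = 10^(−0.4 × 0.630) = 0.5598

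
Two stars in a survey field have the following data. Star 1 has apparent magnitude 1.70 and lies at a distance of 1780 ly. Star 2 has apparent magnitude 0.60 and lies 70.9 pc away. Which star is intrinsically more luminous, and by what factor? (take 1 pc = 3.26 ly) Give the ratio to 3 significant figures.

Star 1: d = 1780 ly / 3.26 = 546.0 pc
Star 1: M = m − 5 log₁₀ d + 5 = 1.70 − 5·2.7372 + 5 = -6.986
Star 2: M = m − 5 log₁₀ d + 5 = 0.60 − 5·1.8506 + 5 = -3.653
ΔM = M_1 − M_2 = -6.986 − (-3.653) = -3.333; smaller M is more luminous → Star 1.
L ratio = 10^(0.4 |ΔM|) = 10^1.333 = 21.53

Star 1 is more luminous, by a factor of 21.5.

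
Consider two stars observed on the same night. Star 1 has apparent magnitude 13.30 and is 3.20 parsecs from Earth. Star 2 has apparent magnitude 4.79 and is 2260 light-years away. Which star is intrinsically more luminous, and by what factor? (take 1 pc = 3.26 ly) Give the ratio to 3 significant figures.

Star 1: M = m − 5 log₁₀ d + 5 = 13.30 − 5·0.5051 + 5 = 15.774
Star 2: d = 2260 ly / 3.26 = 693.3 pc
Star 2: M = m − 5 log₁₀ d + 5 = 4.79 − 5·2.8409 + 5 = -4.414
ΔM = M_1 − M_2 = 15.774 − (-4.414) = 20.189; smaller M is more luminous → Star 2.
L ratio = 10^(0.4 |ΔM|) = 10^8.075 = 1.190×10^8

Star 2 is more luminous, by a factor of 1.19×10^8.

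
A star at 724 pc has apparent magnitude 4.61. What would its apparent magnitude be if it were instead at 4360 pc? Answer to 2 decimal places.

Flux ∝ 1/d², so Δm = 5 log₁₀(d₂/d₁) = 5 log₁₀(4360/724) = 3.899
m₂ = m₁ + Δm = 4.61 + (3.899) = 8.509

m ≈ 8.51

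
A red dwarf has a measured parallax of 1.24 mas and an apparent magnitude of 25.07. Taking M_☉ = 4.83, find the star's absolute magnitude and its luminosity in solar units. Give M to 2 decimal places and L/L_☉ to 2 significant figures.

M ≈ 15.54; L/L_☉ ≈ 5.2×10^-5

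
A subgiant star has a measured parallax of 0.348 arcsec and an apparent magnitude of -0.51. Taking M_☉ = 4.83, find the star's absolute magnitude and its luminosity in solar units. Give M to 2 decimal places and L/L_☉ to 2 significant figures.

M ≈ 2.20; L/L_☉ ≈ 11

d = 1/p = 1/0.348″ = 2.874 pc
M = m − 5 log₁₀ d + 5 = -0.51 − 5·0.4584 + 5 = 2.198
M − M_☉ = 2.198 − 4.83 = -2.632
L/L_☉ = 10^(−0.4 × -2.632) = 11.29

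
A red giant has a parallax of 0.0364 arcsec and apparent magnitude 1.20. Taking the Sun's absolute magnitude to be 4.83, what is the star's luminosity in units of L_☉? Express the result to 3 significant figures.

d = 1/p = 1/0.0364″ = 27.47 pc
M = m − 5 log₁₀ d + 5 = 1.20 − 5·1.4389 + 5 = -0.994
M − M_☉ = -0.994 − 4.83 = -5.824
L/L_☉ = 10^(−0.4 × -5.824) = 213.7

L/L_☉ ≈ 214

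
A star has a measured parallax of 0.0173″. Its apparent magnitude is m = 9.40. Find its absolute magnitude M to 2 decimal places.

M ≈ 5.59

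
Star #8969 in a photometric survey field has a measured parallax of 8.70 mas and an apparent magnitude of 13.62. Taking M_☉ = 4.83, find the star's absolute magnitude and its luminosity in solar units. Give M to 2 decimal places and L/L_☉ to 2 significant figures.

d = 1/p = 1000/8.70 mas = 114.9 pc
M = m − 5 log₁₀ d + 5 = 13.62 − 5·2.0605 + 5 = 8.318
M − M_☉ = 8.318 − 4.83 = 3.488
L/L_☉ = 10^(−0.4 × 3.488) = 0.04027

M ≈ 8.32; L/L_☉ ≈ 0.040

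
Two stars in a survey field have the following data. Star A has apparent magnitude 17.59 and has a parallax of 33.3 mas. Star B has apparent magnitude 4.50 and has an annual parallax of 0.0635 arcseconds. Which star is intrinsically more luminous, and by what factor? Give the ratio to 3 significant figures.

Star B is more luminous, by a factor of 47400.

Star A: p = 33.3 mas = 0.0333″ → d = 1/p = 30.03 pc
Star A: M = m − 5 log₁₀ d + 5 = 17.59 − 5·1.4776 + 5 = 15.202
Star B: d = 1/p = 1/0.0635″ = 15.75 pc
Star B: M = m − 5 log₁₀ d + 5 = 4.50 − 5·1.1972 + 5 = 3.514
ΔM = M_A − M_B = 15.202 − (3.514) = 11.688; smaller M is more luminous → Star B.
L ratio = 10^(0.4 |ΔM|) = 10^4.675 = 47350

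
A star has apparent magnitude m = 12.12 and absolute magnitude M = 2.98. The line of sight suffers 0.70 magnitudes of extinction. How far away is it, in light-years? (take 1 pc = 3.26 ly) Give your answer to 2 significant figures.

d ≈ 1600 ly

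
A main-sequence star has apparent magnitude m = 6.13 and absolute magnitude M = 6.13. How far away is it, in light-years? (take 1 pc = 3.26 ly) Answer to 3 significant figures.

μ = m − M = 0.000
m − M = 5 log₁₀ d − 5
log₁₀ d = (m − M)/5 + 1 = 1.0000
d = 10^1.0000 = 10.00 pc
= 32.60 ly

d ≈ 32.6 ly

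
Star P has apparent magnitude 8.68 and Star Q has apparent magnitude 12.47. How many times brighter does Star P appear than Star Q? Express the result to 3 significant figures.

Magnitude difference = -3.79
Flux ratio = 10^(−0.4 Δm) = 10^(−0.4 × -3.79) = 10^1.516 = 32.81

32.8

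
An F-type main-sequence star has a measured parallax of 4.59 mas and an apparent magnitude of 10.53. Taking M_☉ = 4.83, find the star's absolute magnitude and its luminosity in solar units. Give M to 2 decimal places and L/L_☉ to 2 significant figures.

M ≈ 3.84; L/L_☉ ≈ 2.5

d = 1/p = 1000/4.59 mas = 217.9 pc
M = m − 5 log₁₀ d + 5 = 10.53 − 5·2.3382 + 5 = 3.839
M − M_☉ = 3.839 − 4.83 = -0.991
L/L_☉ = 10^(−0.4 × -0.991) = 2.491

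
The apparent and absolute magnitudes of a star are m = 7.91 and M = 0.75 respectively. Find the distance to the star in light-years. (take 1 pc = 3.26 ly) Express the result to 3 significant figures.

μ = m − M = 7.160
m − M = 5 log₁₀ d − 5
log₁₀ d = (m − M)/5 + 1 = 2.4320
d = 10^2.4320 = 270.4 pc
= 881.5 ly

d ≈ 881 ly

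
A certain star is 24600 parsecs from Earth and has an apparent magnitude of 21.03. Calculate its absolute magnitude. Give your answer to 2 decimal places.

M ≈ 4.08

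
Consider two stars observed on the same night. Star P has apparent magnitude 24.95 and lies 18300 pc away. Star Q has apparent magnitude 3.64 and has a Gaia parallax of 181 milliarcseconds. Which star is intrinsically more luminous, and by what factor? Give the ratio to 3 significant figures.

Star Q is more luminous, by a factor of 30.5.

Star P: M = m − 5 log₁₀ d + 5 = 24.95 − 5·4.2625 + 5 = 8.638
Star Q: p = 181 mas = 0.181″ → d = 1/p = 5.525 pc
Star Q: M = m − 5 log₁₀ d + 5 = 3.64 − 5·0.7423 + 5 = 4.928
ΔM = M_P − M_Q = 8.638 − (4.928) = 3.709; smaller M is more luminous → Star Q.
L ratio = 10^(0.4 |ΔM|) = 10^1.484 = 30.46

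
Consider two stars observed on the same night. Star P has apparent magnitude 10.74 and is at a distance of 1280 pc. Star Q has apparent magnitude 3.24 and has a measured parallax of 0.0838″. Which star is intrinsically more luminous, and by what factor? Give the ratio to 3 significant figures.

Star P is more luminous, by a factor of 11.5.

Star P: M = m − 5 log₁₀ d + 5 = 10.74 − 5·3.1072 + 5 = 0.204
Star Q: d = 1/p = 1/0.0838″ = 11.93 pc
Star Q: M = m − 5 log₁₀ d + 5 = 3.24 − 5·1.0768 + 5 = 2.856
ΔM = M_P − M_Q = 0.204 − (2.856) = -2.652; smaller M is more luminous → Star P.
L ratio = 10^(0.4 |ΔM|) = 10^1.061 = 11.51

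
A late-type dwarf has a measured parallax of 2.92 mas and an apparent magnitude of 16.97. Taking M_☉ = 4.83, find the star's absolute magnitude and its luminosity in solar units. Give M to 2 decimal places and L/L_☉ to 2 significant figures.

M ≈ 9.30; L/L_☉ ≈ 0.016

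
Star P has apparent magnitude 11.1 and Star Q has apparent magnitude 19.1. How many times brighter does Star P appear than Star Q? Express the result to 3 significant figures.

Magnitude difference = -8.0
Flux ratio = 10^(−0.4 Δm) = 10^(−0.4 × -8.0) = 10^3.200 = 1585

1580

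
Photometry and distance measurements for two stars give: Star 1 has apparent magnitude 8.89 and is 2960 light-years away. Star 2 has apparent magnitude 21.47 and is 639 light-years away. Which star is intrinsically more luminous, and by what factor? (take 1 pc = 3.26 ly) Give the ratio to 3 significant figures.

Star 1 is more luminous, by a factor of 2.31×10^6.

Star 1: d = 2960 ly / 3.26 = 908.0 pc
Star 1: M = m − 5 log₁₀ d + 5 = 8.89 − 5·2.9581 + 5 = -0.900
Star 2: d = 639 ly / 3.26 = 196.0 pc
Star 2: M = m − 5 log₁₀ d + 5 = 21.47 − 5·2.2923 + 5 = 15.009
ΔM = M_1 − M_2 = -0.900 − (15.009) = -15.909; smaller M is more luminous → Star 1.
L ratio = 10^(0.4 |ΔM|) = 10^6.364 = 2.310×10^6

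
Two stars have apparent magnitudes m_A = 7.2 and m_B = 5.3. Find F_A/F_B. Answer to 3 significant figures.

Δm = 7.2 − (5.3) = 1.9
Flux ratio = 10^(−0.4 Δm) = 10^(−0.4 × 1.9) = 10^-0.760 = 0.1738

F_A/F_B ≈ 0.174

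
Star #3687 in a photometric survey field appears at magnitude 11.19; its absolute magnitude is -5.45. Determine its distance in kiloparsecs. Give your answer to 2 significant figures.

d ≈ 21 kpc

Distance modulus: m − M = 11.19 − (-5.45) = 16.640
m − M = 5 log₁₀ d − 5
log₁₀ d = (m − M)/5 + 1 = 4.3280
d = 10^4.3280 = 21280 pc
= 21.28 kpc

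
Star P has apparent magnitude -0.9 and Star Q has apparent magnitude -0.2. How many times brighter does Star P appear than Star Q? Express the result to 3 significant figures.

1.91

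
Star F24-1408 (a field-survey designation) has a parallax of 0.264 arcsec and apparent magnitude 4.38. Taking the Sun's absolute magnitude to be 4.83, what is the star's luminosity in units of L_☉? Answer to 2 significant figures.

d = 1/p = 1/0.264″ = 3.788 pc
M = m − 5 log₁₀ d + 5 = 4.38 − 5·0.5784 + 5 = 6.488
M − M_☉ = 6.488 − 4.83 = 1.658
L/L_☉ = 10^(−0.4 × 1.658) = 0.2172

L/L_☉ ≈ 0.22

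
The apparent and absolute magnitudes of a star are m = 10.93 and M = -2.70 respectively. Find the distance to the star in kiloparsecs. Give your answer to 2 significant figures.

d ≈ 5.3 kpc

μ = m − M = 13.630
m − M = 5 log₁₀ d − 5
log₁₀ d = (m − M)/5 + 1 = 3.7260
d = 10^3.7260 = 5321 pc
= 5.321 kpc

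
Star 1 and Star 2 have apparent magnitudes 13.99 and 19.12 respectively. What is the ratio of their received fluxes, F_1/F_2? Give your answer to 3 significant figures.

F_1/F_2 ≈ 113

Δm = 13.99 − (19.12) = -5.13
Flux ratio = 10^(−0.4 Δm) = 10^(−0.4 × -5.13) = 10^2.052 = 112.7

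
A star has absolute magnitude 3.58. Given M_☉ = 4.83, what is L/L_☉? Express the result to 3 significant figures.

L/L_☉ ≈ 3.16

M − M_☉ = 3.58 − 4.83 = -1.250
L/L_☉ = 10^(−0.4 (M − M_☉)) = 10^0.500 = 3.162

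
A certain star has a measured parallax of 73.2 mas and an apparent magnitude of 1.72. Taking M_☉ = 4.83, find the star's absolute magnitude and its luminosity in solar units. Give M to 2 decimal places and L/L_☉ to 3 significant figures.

M ≈ 1.04; L/L_☉ ≈ 32.7

d = 1/p = 1000/73.2 mas = 13.66 pc
M = m − 5 log₁₀ d + 5 = 1.72 − 5·1.1355 + 5 = 1.043
M − M_☉ = 1.043 − 4.83 = -3.787
L/L_☉ = 10^(−0.4 × -3.787) = 32.73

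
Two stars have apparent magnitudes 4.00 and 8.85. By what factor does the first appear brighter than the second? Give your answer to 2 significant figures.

87

Magnitude difference = -4.85
Flux ratio = 10^(−0.4 Δm) = 10^(−0.4 × -4.85) = 10^1.940 = 87.10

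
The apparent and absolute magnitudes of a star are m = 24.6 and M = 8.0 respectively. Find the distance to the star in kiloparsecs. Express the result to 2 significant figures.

Distance modulus: m − M = 24.6 − (8.0) = 16.600
m − M = 5 log₁₀ d − 5
log₁₀ d = (m − M)/5 + 1 = 4.3200
d = 10^4.3200 = 20890 pc
= 20.89 kpc

d ≈ 21 kpc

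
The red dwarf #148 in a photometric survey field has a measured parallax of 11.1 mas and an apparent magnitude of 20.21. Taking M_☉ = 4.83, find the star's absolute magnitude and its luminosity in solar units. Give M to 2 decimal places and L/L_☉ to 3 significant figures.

M ≈ 15.44; L/L_☉ ≈ 5.72×10^-5

d = 1/p = 1000/11.1 mas = 90.09 pc
M = m − 5 log₁₀ d + 5 = 20.21 − 5·1.9547 + 5 = 15.437
M − M_☉ = 15.437 − 4.83 = 10.607
L/L_☉ = 10^(−0.4 × 10.607) = 5.719×10^-5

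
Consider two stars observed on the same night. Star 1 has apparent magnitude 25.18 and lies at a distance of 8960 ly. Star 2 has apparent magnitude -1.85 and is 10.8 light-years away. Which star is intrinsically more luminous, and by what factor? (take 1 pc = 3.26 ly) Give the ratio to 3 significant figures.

Star 2 is more luminous, by a factor of 94200.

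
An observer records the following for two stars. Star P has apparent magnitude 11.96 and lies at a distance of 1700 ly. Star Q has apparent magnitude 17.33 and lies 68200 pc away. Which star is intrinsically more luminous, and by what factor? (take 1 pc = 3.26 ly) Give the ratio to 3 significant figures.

Star Q is more luminous, by a factor of 122.

Star P: d = 1700 ly / 3.26 = 521.5 pc
Star P: M = m − 5 log₁₀ d + 5 = 11.96 − 5·2.7172 + 5 = 3.374
Star Q: M = m − 5 log₁₀ d + 5 = 17.33 − 5·4.8338 + 5 = -1.839
ΔM = M_P − M_Q = 3.374 − (-1.839) = 5.213; smaller M is more luminous → Star Q.
L ratio = 10^(0.4 |ΔM|) = 10^2.085 = 121.6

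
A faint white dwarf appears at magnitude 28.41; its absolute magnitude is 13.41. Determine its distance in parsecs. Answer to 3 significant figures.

d ≈ 10000 pc

Distance modulus: m − M = 28.41 − (13.41) = 15.000
m − M = 5 log₁₀ d − 5
log₁₀ d = (m − M)/5 + 1 = 4.0000
d = 10^4.0000 = 10000 pc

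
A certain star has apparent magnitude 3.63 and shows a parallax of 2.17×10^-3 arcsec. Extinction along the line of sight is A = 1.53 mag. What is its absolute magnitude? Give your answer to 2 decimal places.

M ≈ -6.22

d = 1/p = 1/2.17×10^-3″ = 460.8 pc
5 log₁₀(d/10 pc) = 5 log₁₀(460.8) − 5 = 8.318
M = m − 5 log₁₀(d/10) − A = 3.63 − 8.318 − 1.53 = -6.218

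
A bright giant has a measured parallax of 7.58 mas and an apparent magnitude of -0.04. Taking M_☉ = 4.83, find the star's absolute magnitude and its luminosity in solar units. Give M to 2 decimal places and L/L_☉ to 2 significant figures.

d = 1/p = 1000/7.58 mas = 131.9 pc
M = m − 5 log₁₀ d + 5 = -0.04 − 5·2.1203 + 5 = -5.642
M − M_☉ = -5.642 − 4.83 = -10.472
L/L_☉ = 10^(−0.4 × -10.472) = 15440

M ≈ -5.64; L/L_☉ ≈ 15000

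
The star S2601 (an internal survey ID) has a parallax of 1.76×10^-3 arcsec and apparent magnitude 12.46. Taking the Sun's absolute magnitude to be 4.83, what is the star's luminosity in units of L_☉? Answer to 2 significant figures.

d = 1/p = 1/1.76×10^-3″ = 568.2 pc
M = m − 5 log₁₀ d + 5 = 12.46 − 5·2.7545 + 5 = 3.688
M − M_☉ = 3.688 − 4.83 = -1.142
L/L_☉ = 10^(−0.4 × -1.142) = 2.864

L/L_☉ ≈ 2.9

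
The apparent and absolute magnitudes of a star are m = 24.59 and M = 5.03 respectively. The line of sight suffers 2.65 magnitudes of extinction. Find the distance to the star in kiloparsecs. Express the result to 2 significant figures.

m − M = 5 log₁₀(d/10 pc) + A  ⇒  24.59 − (5.03) − 2.65 = 5 log₁₀(d/10)
16.910 = 5 log₁₀(d/10)
log₁₀ d = (m − M − A)/5 + 1 = 4.3820
d = 10^4.3820 = 24100 pc
= 24.10 kpc

d ≈ 24 kpc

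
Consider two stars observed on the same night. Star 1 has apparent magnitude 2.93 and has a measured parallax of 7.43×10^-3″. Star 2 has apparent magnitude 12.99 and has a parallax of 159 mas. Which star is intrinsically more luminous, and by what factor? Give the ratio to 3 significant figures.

Star 1: d = 1/p = 1/7.43×10^-3″ = 134.6 pc
Star 1: M = m − 5 log₁₀ d + 5 = 2.93 − 5·2.1290 + 5 = -2.715
Star 2: p = 159 mas = 0.159″ → d = 1/p = 6.289 pc
Star 2: M = m − 5 log₁₀ d + 5 = 12.99 − 5·0.7986 + 5 = 13.997
ΔM = M_1 − M_2 = -2.715 − (13.997) = -16.712; smaller M is more luminous → Star 1.
L ratio = 10^(0.4 |ΔM|) = 10^6.685 = 4.840×10^6

Star 1 is more luminous, by a factor of 4.84×10^6.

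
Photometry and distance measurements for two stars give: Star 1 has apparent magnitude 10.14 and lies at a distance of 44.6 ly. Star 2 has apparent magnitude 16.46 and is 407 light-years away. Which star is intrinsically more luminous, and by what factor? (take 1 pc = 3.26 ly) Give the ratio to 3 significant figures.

Star 1: d = 44.6 ly / 3.26 = 13.68 pc
Star 1: M = m − 5 log₁₀ d + 5 = 10.14 − 5·1.1361 + 5 = 9.459
Star 2: d = 407 ly / 3.26 = 124.8 pc
Star 2: M = m − 5 log₁₀ d + 5 = 16.46 − 5·2.0964 + 5 = 10.978
ΔM = M_1 − M_2 = 9.459 − (10.978) = -1.519; smaller M is more luminous → Star 1.
L ratio = 10^(0.4 |ΔM|) = 10^0.607 = 4.050

Star 1 is more luminous, by a factor of 4.05.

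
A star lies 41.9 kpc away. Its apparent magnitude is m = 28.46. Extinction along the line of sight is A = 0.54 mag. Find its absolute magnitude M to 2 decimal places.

d = 41.9 kpc = 41900 pc
5 log₁₀(d/10 pc) = 5 log₁₀(41900) − 5 = 18.111
M = m − 5 log₁₀(d/10) − A = 28.46 − 18.111 − 0.54 = 9.809

M ≈ 9.81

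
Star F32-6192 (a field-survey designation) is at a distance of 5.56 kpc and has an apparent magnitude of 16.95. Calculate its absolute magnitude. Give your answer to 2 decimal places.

d = 5.56 kpc = 5560 pc
5 log₁₀(d/10 pc) = 5 log₁₀(5560) − 5 = 13.725
M = m − 5 log₁₀(d/10) = 16.95 − 13.725 = 3.225

M ≈ 3.22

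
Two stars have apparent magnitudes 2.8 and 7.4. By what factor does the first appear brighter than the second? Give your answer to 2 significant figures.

Δm = 2.8 − (7.4) = -4.6
Flux ratio = 10^(−0.4 Δm) = 10^(−0.4 × -4.6) = 10^1.840 = 69.18

69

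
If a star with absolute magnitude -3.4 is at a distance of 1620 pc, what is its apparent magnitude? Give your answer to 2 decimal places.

m ≈ 7.65

m = M + 5 log₁₀ d − 5 = -3.4 + 5·3.2095 − 5 = 7.648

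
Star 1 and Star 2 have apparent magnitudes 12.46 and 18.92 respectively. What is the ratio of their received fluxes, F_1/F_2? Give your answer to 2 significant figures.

F_1/F_2 ≈ 380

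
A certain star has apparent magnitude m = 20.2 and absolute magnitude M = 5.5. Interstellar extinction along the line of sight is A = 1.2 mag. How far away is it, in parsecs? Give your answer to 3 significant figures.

m − M = 5 log₁₀(d/10 pc) + A  ⇒  20.2 − (5.5) − 1.2 = 5 log₁₀(d/10)
13.500 = 5 log₁₀(d/10)
log₁₀ d = (m − M − A)/5 + 1 = 3.7000
d = 10^3.7000 = 5012 pc

d ≈ 5010 pc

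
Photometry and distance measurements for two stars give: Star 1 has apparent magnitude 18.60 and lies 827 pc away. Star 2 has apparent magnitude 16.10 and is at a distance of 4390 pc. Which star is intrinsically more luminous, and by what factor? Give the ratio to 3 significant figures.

Star 1: M = m − 5 log₁₀ d + 5 = 18.60 − 5·2.9175 + 5 = 9.012
Star 2: M = m − 5 log₁₀ d + 5 = 16.10 − 5·3.6425 + 5 = 2.888
ΔM = M_1 − M_2 = 9.012 − (2.888) = 6.125; smaller M is more luminous → Star 2.
L ratio = 10^(0.4 |ΔM|) = 10^2.450 = 281.8

Star 2 is more luminous, by a factor of 282.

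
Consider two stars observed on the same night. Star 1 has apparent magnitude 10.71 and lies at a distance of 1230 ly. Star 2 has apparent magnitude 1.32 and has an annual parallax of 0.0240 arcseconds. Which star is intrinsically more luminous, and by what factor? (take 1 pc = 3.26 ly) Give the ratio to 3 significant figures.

Star 2 is more luminous, by a factor of 69.5.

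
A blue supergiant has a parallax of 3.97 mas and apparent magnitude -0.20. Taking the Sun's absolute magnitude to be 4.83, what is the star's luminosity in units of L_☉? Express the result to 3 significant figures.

L/L_☉ ≈ 65200

d = 1/p = 1000/3.97 mas = 251.9 pc
M = m − 5 log₁₀ d + 5 = -0.20 − 5·2.4012 + 5 = -7.206
M − M_☉ = -7.206 − 4.83 = -12.036
L/L_☉ = 10^(−0.4 × -12.036) = 65230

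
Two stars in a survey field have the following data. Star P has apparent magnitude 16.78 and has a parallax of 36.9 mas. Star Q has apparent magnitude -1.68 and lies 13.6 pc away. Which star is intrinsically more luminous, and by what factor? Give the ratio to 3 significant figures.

Star Q is more luminous, by a factor of 6.10×10^6.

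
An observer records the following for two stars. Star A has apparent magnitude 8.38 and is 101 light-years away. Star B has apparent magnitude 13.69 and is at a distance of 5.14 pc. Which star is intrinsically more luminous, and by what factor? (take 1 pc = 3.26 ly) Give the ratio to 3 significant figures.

Star A is more luminous, by a factor of 4830.

Star A: d = 101 ly / 3.26 = 30.98 pc
Star A: M = m − 5 log₁₀ d + 5 = 8.38 − 5·1.4911 + 5 = 5.924
Star B: M = m − 5 log₁₀ d + 5 = 13.69 − 5·0.7110 + 5 = 15.135
ΔM = M_A − M_B = 5.924 − (15.135) = -9.211; smaller M is more luminous → Star A.
L ratio = 10^(0.4 |ΔM|) = 10^3.684 = 4834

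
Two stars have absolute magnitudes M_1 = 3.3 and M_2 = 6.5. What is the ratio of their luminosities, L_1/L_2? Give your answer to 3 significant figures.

L_1/L_2 ≈ 19.1

ΔM = M_1 − M_2 = -3.2
L_1/L_2 = 10^(−0.4 ΔM) = 10^1.280 = 19.05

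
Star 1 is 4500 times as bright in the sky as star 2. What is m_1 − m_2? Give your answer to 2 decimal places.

m_1 − m_2 ≈ -9.13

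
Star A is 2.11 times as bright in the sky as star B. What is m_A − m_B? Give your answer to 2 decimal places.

m_A − m_B ≈ -0.81

Pogson: Δm = −2.5 log₁₀(ratio) = −2.5 log₁₀(2.11) = −2.5 × 0.3243 = -0.811
Star A is brighter, so it has the smaller magnitude: the difference is negative.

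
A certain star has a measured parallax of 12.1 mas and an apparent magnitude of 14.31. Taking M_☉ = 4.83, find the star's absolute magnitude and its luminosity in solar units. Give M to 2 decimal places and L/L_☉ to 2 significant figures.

d = 1/p = 1000/12.1 mas = 82.64 pc
M = m − 5 log₁₀ d + 5 = 14.31 − 5·1.9172 + 5 = 9.724
M − M_☉ = 9.724 − 4.83 = 4.894
L/L_☉ = 10^(−0.4 × 4.894) = 0.01103

M ≈ 9.72; L/L_☉ ≈ 0.011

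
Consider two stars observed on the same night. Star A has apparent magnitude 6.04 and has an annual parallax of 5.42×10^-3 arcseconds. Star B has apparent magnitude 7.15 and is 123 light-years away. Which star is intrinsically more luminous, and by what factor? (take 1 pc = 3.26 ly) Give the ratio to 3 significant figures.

Star A is more luminous, by a factor of 66.5.

Star A: d = 1/p = 1/5.42×10^-3″ = 184.5 pc
Star A: M = m − 5 log₁₀ d + 5 = 6.04 − 5·2.2660 + 5 = -0.290
Star B: d = 123 ly / 3.26 = 37.73 pc
Star B: M = m − 5 log₁₀ d + 5 = 7.15 − 5·1.5767 + 5 = 4.267
ΔM = M_A − M_B = -0.290 − (4.267) = -4.557; smaller M is more luminous → Star A.
L ratio = 10^(0.4 |ΔM|) = 10^1.823 = 66.47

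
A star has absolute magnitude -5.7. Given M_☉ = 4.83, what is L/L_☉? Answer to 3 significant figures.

L/L_☉ ≈ 16300

M − M_☉ = -5.7 − 4.83 = -10.530
L/L_☉ = 10^(−0.4 (M − M_☉)) = 10^4.212 = 16290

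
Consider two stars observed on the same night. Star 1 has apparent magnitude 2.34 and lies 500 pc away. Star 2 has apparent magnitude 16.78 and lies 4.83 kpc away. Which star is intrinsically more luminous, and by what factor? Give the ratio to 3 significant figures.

Star 1: M = m − 5 log₁₀ d + 5 = 2.34 − 5·2.6990 + 5 = -6.155
Star 2: d = 4.83 kpc = 4830 pc
Star 2: M = m − 5 log₁₀ d + 5 = 16.78 − 5·3.6839 + 5 = 3.360
ΔM = M_1 − M_2 = -6.155 − (3.360) = -9.515; smaller M is more luminous → Star 1.
L ratio = 10^(0.4 |ΔM|) = 10^3.806 = 6398

Star 1 is more luminous, by a factor of 6400.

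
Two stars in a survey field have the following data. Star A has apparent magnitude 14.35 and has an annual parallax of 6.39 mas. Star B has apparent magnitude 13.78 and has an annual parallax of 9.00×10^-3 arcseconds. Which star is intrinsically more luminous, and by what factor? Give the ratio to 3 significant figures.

Star A is more luminous, by a factor of 1.17.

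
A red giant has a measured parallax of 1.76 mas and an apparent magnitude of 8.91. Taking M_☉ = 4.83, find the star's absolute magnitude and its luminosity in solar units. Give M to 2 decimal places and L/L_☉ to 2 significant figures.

d = 1/p = 1000/1.76 mas = 568.2 pc
M = m − 5 log₁₀ d + 5 = 8.91 − 5·2.7545 + 5 = 0.138
M − M_☉ = 0.138 − 4.83 = -4.692
L/L_☉ = 10^(−0.4 × -4.692) = 75.33

M ≈ 0.14; L/L_☉ ≈ 75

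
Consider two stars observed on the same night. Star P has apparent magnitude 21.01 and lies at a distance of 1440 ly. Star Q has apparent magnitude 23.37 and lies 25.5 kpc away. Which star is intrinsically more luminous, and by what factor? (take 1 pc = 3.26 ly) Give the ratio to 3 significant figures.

Star Q is more luminous, by a factor of 379.

Star P: d = 1440 ly / 3.26 = 441.7 pc
Star P: M = m − 5 log₁₀ d + 5 = 21.01 − 5·2.6451 + 5 = 12.784
Star Q: d = 25.5 kpc = 25500 pc
Star Q: M = m − 5 log₁₀ d + 5 = 23.37 − 5·4.4065 + 5 = 6.337
ΔM = M_P − M_Q = 12.784 − (6.337) = 6.447; smaller M is more luminous → Star Q.
L ratio = 10^(0.4 |ΔM|) = 10^2.579 = 379.1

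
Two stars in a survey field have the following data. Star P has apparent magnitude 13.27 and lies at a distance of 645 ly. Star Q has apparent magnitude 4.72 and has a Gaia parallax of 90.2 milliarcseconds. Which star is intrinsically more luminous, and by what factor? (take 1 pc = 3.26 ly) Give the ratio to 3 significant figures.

Star Q is more luminous, by a factor of 8.26.

Star P: d = 645 ly / 3.26 = 197.9 pc
Star P: M = m − 5 log₁₀ d + 5 = 13.27 − 5·2.2963 + 5 = 6.788
Star Q: p = 90.2 mas = 0.0902″ → d = 1/p = 11.09 pc
Star Q: M = m − 5 log₁₀ d + 5 = 4.72 − 5·1.0448 + 5 = 4.496
ΔM = M_P − M_Q = 6.788 − (4.496) = 2.292; smaller M is more luminous → Star Q.
L ratio = 10^(0.4 |ΔM|) = 10^0.917 = 8.259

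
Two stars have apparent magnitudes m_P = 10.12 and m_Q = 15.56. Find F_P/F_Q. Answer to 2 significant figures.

Δm = 10.12 − (15.56) = -5.44
Flux ratio = 10^(−0.4 Δm) = 10^(−0.4 × -5.44) = 10^2.176 = 150.0

F_P/F_Q ≈ 150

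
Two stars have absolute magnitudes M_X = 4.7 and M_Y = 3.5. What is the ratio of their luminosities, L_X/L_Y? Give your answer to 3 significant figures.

L_X/L_Y ≈ 0.331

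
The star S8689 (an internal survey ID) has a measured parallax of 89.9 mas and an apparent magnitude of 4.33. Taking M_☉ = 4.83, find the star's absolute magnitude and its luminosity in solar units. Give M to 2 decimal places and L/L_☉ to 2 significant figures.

M ≈ 4.10; L/L_☉ ≈ 2.0

d = 1/p = 1000/89.9 mas = 11.12 pc
M = m − 5 log₁₀ d + 5 = 4.33 − 5·1.0462 + 5 = 4.099
M − M_☉ = 4.099 − 4.83 = -0.731
L/L_☉ = 10^(−0.4 × -0.731) = 1.961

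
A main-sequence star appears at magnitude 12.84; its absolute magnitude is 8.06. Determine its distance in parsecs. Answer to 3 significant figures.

d ≈ 90.4 pc

Distance modulus: m − M = 12.84 − (8.06) = 4.780
m − M = 5 log₁₀ d − 5
log₁₀ d = (m − M)/5 + 1 = 1.9560
d = 10^1.9560 = 90.36 pc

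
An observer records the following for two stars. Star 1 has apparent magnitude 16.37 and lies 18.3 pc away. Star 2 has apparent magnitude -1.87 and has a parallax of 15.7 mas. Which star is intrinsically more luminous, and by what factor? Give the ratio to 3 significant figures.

Star 2 is more luminous, by a factor of 2.39×10^8.

Star 1: M = m − 5 log₁₀ d + 5 = 16.37 − 5·1.2625 + 5 = 15.058
Star 2: p = 15.7 mas = 0.0157″ → d = 1/p = 63.69 pc
Star 2: M = m − 5 log₁₀ d + 5 = -1.87 − 5·1.8041 + 5 = -5.891
ΔM = M_1 − M_2 = 15.058 − (-5.891) = 20.948; smaller M is more luminous → Star 2.
L ratio = 10^(0.4 |ΔM|) = 10^8.379 = 2.395×10^8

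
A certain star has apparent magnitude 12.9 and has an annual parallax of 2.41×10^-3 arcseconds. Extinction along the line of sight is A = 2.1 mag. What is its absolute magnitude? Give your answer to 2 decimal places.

d = 1/p = 1/2.41×10^-3″ = 414.9 pc
5 log₁₀(d/10 pc) = 5 log₁₀(414.9) − 5 = 8.090
M = m − 5 log₁₀(d/10) − A = 12.9 − 8.090 − 2.1 = 2.710

M ≈ 2.71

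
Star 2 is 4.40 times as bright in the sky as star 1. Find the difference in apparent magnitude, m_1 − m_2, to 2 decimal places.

m_1 − m_2 ≈ 1.61

Pogson: Δm = −2.5 log₁₀(ratio) = −2.5 log₁₀(4.40) = −2.5 × 0.6435 = -1.609
Star 2 is brighter so has the smaller magnitude: m_1 − m_2 is positive.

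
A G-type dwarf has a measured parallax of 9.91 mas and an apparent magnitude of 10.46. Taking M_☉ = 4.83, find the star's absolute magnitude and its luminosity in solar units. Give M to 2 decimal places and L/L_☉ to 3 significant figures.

M ≈ 5.44; L/L_☉ ≈ 0.570

d = 1/p = 1000/9.91 mas = 100.9 pc
M = m − 5 log₁₀ d + 5 = 10.46 − 5·2.0039 + 5 = 5.440
M − M_☉ = 5.440 − 4.83 = 0.610
L/L_☉ = 10^(−0.4 × 0.610) = 0.5700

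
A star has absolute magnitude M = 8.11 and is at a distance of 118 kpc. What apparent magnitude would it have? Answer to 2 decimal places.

d = 118 kpc = 118000 pc
m = M + 5 log₁₀ d − 5 = 8.11 + 5·5.0719 − 5 = 28.469

m ≈ 28.47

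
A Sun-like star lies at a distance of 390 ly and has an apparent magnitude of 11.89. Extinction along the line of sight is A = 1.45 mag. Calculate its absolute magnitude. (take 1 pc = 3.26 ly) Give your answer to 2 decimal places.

M ≈ 5.05

d = 390 ly / 3.26 = 119.6 pc
5 log₁₀(d/10 pc) = 5 log₁₀(119.6) − 5 = 5.389
M = m − 5 log₁₀(d/10) − A = 11.89 − 5.389 − 1.45 = 5.051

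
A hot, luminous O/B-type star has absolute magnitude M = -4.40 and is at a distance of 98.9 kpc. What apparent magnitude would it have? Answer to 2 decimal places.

d = 98.9 kpc = 98900 pc
m = M + 5 log₁₀ d − 5 = -4.40 + 5·4.9952 − 5 = 15.576

m ≈ 15.58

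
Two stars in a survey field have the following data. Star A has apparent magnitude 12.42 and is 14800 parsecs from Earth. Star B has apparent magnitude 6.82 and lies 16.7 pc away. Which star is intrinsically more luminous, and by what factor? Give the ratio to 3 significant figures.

Star A is more luminous, by a factor of 4520.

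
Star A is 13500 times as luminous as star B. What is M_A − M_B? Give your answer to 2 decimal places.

Pogson: ΔM = −2.5 log₁₀(ratio) = −2.5 log₁₀(13500) = −2.5 × 4.1303 = -10.326
Star A is brighter, so it has the smaller magnitude: the difference is negative.

M_A − M_B ≈ -10.33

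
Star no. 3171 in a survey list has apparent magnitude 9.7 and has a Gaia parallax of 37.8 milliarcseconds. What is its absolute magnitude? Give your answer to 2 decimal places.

p = 37.8 mas = 0.0378″ → d = 1/p = 26.46 pc
5 log₁₀(d/10 pc) = 5 log₁₀(26.46) − 5 = 2.113
M = m − 5 log₁₀(d/10) = 9.7 − 2.113 = 7.587

M ≈ 7.59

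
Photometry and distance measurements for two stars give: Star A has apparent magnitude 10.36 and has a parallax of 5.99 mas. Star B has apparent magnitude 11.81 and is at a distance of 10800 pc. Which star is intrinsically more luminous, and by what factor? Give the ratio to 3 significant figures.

Star A: p = 5.99 mas = 5.99×10^-3″ → d = 1/p = 166.9 pc
Star A: M = m − 5 log₁₀ d + 5 = 10.36 − 5·2.2226 + 5 = 4.247
Star B: M = m − 5 log₁₀ d + 5 = 11.81 − 5·4.0334 + 5 = -3.357
ΔM = M_A − M_B = 4.247 − (-3.357) = 7.604; smaller M is more luminous → Star B.
L ratio = 10^(0.4 |ΔM|) = 10^3.042 = 1101

Star B is more luminous, by a factor of 1100.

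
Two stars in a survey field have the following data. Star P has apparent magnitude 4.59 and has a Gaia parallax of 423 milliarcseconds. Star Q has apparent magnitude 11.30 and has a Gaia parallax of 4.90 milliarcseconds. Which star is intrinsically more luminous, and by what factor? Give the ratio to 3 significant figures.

Star P: p = 423 mas = 0.423″ → d = 1/p = 2.364 pc
Star P: M = m − 5 log₁₀ d + 5 = 4.59 − 5·0.3737 + 5 = 7.722
Star Q: p = 4.90 mas = 4.90×10^-3″ → d = 1/p = 204.1 pc
Star Q: M = m − 5 log₁₀ d + 5 = 11.30 − 5·2.3098 + 5 = 4.751
ΔM = M_P − M_Q = 7.722 − (4.751) = 2.971; smaller M is more luminous → Star Q.
L ratio = 10^(0.4 |ΔM|) = 10^1.188 = 15.43

Star Q is more luminous, by a factor of 15.4.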